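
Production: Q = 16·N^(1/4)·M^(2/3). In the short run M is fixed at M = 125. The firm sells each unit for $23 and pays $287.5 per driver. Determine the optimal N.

With M = 125, MP_N = (1/4)·16·N^(-3/4)·125^(2/3) = 100·N^(-3/4).
Profit maximization for a price taker requires P·MP_N = w: 23·100·N^(-3/4) = 287.5.
So N^(-3/4) = 0.125, which gives N = 16.

N* = 16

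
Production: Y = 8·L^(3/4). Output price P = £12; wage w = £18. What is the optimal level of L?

MP_L = (3/4)·8·L^(-1/4) = 6·L^(-1/4).
Profit maximization for a price taker requires P·MP_L = w: 12·6·L^(-1/4) = 18.
So L^(-1/4) = 0.25, which gives L = 256.

L* = 256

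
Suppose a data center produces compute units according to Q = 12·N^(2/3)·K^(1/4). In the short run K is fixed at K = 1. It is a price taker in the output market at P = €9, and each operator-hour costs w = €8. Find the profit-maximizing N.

With K = 1, MP_N = (2/3)·12·N^(-1/3)·1^(1/4) = 8·N^(-1/3).
Profit maximization for a price taker requires P·MP_N = w: 9·8·N^(-1/3) = 8.
So N^(-1/3) = 1/9, which gives N = 729.

N* = 729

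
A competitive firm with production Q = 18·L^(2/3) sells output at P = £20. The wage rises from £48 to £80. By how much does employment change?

From P·MP_L = w with MP_L = 12·L^(-1/3), the labor demand is L(w) = (240/w)^(3).
At w = 48: L = 125. At w = 80: L = 27.
ΔL = 27 − 125 = -98.

ΔL = -98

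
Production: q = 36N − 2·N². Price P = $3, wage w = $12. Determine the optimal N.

N* = 8

The marginal product of N is MP_N = 36 − 4N.
A price-taking firm hires until the value of the marginal product equals the wage: P·MP_N = w, so 3·(36 − 4N) = 12.
Then 36 − 4N = 4, giving N = 8.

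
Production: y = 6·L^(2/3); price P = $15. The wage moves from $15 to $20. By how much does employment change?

ΔL = -37

From P·MP_L = w with MP_L = 4·L^(-1/3), the labor demand is L(w) = (60/w)^(3).
At w = 15: L = 64. At w = 20: L = 27.
ΔL = 27 − 64 = -37.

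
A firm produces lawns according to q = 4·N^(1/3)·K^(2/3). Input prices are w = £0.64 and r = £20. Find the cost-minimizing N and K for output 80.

N* = 125, K* = 8

Cost minimization requires the marginal rate of technical substitution to equal the input-price ratio: MP_N/MP_K = w/r.
Here MP_N/MP_K = (1/3)·(K/N)/(2/3) = 0.5·(K/N). Setting this equal to 0.64/20 = 0.032 gives K = 0.064N.
Substituting into q = 80: 4·N^(1/3)·(0.064N)^(2/3) = 80.
Solving, N = 125 and K = 8.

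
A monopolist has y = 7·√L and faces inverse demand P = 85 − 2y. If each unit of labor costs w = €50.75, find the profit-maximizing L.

L* = 4

Marginal revenue from the inverse demand is MR = 85 − 4y.
The marginal product is MP_L = 3.5·L^(-1/2).
A monopolist hires until marginal revenue product equals the wage: MR·MP_L = w.
At L, y = 7·√L. Substituting and solving: (85 − 28·√L)·3.5·L^(-1/2) = 50.75 gives L = 4.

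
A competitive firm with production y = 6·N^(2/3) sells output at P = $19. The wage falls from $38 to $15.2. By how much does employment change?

ΔN = 117

From P·MP_N = w with MP_N = 4·N^(-1/3), the labor demand is N(w) = (76/w)^(3).
At w = 38: N = 8. At w = 15.2: N = 125.
ΔN = 125 − 8 = 117.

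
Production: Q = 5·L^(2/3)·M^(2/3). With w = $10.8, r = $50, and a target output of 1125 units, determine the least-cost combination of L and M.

L* = 125, M* = 27

Cost minimization requires the marginal rate of technical substitution to equal the input-price ratio: MP_L/MP_M = w/r.
Here MP_L/MP_M = (2/3)·(M/L)/(2/3) = (M/L). Setting this equal to 10.8/50 = 0.216 gives M = 0.216L.
Substituting into Q = 1125: 5·L^(2/3)·(0.216L)^(2/3) = 1125.
Solving, L = 125 and M = 27.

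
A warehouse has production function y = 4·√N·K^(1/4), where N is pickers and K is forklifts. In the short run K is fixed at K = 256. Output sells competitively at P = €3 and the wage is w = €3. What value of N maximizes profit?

With K = 256, MP_N = (1/2)·4·N^(-1/2)·256^(1/4) = 8·N^(-1/2).
Profit maximization for a price taker requires P·MP_N = w: 3·8·N^(-1/2) = 3.
So N^(-1/2) = 0.125, which gives N = 64.

N* = 64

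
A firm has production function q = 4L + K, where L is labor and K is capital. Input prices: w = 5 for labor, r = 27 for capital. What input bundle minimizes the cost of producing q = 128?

The inputs are perfect substitutes, so the firm uses whichever has the lower cost per unit of output.
Cost per unit of output via L is 1.25; via K it is 27. L is cheaper.
Producing q = 128 with L alone: L = 32, K = 0.

L* = 32, K* = 0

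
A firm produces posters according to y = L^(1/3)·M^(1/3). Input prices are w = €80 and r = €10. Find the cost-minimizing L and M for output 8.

L* = 8, M* = 64

Cost minimization requires the marginal rate of technical substitution to equal the input-price ratio: MP_L/MP_M = w/r.
Here MP_L/MP_M = (1/3)·(M/L)/(1/3) = (M/L). Setting this equal to 80/10 = 8 gives M = 8L.
Substituting into y = 8: L^(1/3)·(8L)^(1/3) = 8.
Solving, L = 8 and M = 64.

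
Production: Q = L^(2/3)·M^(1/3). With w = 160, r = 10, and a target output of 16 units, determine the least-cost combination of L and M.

L* = 8, M* = 64

Cost minimization requires the marginal rate of technical substitution to equal the input-price ratio: MP_L/MP_M = w/r.
Here MP_L/MP_M = (2/3)·(M/L)/(1/3) = 2·(M/L). Setting this equal to 160/10 = 16 gives M = 8L.
Substituting into Q = 16: L^(2/3)·(8L)^(1/3) = 16.
Solving, L = 8 and M = 64.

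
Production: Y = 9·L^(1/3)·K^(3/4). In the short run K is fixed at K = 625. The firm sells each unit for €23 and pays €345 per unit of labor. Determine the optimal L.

With K = 625, MP_L = (1/3)·9·L^(-2/3)·625^(3/4) = 375·L^(-2/3).
Profit maximization for a price taker requires P·MP_L = w: 23·375·L^(-2/3) = 345.
So L^(-2/3) = 0.04, which gives L = 125.

L* = 125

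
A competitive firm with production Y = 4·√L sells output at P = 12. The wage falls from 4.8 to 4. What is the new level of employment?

L* = 36

From P·MP_L = w with MP_L = 2·L^(-1/2), the labor demand is L(w) = (24/w)^(2).
At w = 4.8: L = 25. At w = 4: L = 36.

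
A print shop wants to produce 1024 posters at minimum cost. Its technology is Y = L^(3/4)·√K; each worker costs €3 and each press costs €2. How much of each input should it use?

Cost minimization requires the marginal rate of technical substitution to equal the input-price ratio: MP_L/MP_K = w/r.
Here MP_L/MP_K = (3/4)·(K/L)/(1/2) = 1.5·(K/L). Setting this equal to 3/2 = 1.5 gives K = L.
Substituting into Y = 1024: L^(3/4)·(L)^(1/2) = 1024.
Solving, L = 256 and K = 256.

L* = 256, K* = 256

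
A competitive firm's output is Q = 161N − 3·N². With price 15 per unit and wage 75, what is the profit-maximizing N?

The marginal product of N is MP_N = 161 − 6N.
A price-taking firm hires until the value of the marginal product equals the wage: P·MP_N = w, so 15·(161 − 6N) = 75.
Then 161 − 6N = 5, giving N = 26.

N* = 26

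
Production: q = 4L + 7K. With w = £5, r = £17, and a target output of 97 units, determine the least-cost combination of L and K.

The inputs are perfect substitutes, so the firm uses whichever has the lower cost per unit of output.
Cost per unit of output via L is w/4 = 1.25; via K it is r/7 = 17/7. L is cheaper.
Producing q = 97 with L alone: L = 24.25, K = 0.

L* = 24.25, K* = 0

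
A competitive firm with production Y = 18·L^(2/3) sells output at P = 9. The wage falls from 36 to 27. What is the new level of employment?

From P·MP_L = w with MP_L = 12·L^(-1/3), the labor demand is L(w) = (108/w)^(3).
At w = 36: L = 27. At w = 27: L = 64.

L* = 64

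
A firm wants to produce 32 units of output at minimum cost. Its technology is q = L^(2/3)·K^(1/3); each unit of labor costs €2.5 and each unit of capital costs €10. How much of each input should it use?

Cost minimization requires the marginal rate of technical substitution to equal the input-price ratio: MP_L/MP_K = w/r.
Here MP_L/MP_K = (2/3)·(K/L)/(1/3) = 2·(K/L). Setting this equal to 2.5/10 = 0.25 gives K = 0.125L.
Substituting into q = 32: L^(2/3)·(0.125L)^(1/3) = 32.
Solving, L = 64 and K = 8.

L* = 64, K* = 8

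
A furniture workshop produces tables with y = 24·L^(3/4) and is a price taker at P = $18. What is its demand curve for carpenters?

L(w) = (324/w)^(4)

MP_L = (3/4)·24·L^(-1/4) = 18·L^(-1/4).
Setting P·MP_L = w: 324·L^(-1/4) = w.
Solving for L: L^(-1/4) = w/324, so L = (324/w)^(4).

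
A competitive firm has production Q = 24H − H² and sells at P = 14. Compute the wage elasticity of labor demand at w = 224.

ε = -2

From P·MP_H = w with MP_H = 24 − 2H, labor demand is H(w) = (24 − w/14)/2.
dH/dw = −1/(28) = -1/28.
At w = 224, H = 4, so ε = (dH/dw)·(w/H) = (-1/28)·(224/4) = -2.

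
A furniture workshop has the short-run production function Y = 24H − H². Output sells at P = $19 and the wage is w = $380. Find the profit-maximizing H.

H* = 2

The marginal product of H is MP_H = 24 − 2H.
A price-taking firm hires until the value of the marginal product equals the wage: P·MP_H = w, so 19·(24 − 2H) = 380.
Then 24 − 2H = 20, giving H = 2.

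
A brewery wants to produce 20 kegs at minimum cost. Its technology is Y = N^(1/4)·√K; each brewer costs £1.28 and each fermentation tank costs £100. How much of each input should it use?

N* = 625, K* = 16

Cost minimization requires the marginal rate of technical substitution to equal the input-price ratio: MP_N/MP_K = w/r.
Here MP_N/MP_K = (1/4)·(K/N)/(1/2) = 0.5·(K/N). Setting this equal to 1.28/100 = 0.0128 gives K = 0.0256N.
Substituting into Y = 20: N^(1/4)·(0.0256N)^(1/2) = 20.
Solving, N = 625 and K = 16.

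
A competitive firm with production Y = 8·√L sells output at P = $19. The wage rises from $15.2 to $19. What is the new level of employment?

From P·MP_L = w with MP_L = 4·L^(-1/2), the labor demand is L(w) = (76/w)^(2).
At w = 15.2: L = 25. At w = 19: L = 16.

L* = 16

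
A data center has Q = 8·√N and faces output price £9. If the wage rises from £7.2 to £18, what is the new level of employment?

From P·MP_N = w with MP_N = 4·N^(-1/2), the labor demand is N(w) = (36/w)^(2).
At w = 7.2: N = 25. At w = 18: N = 4.

N* = 4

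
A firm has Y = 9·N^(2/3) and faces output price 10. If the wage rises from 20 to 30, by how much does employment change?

ΔN = -19

From P·MP_N = w with MP_N = 6·N^(-1/3), the labor demand is N(w) = (60/w)^(3).
At w = 20: N = 27. At w = 30: N = 8.
ΔN = 8 − 27 = -19.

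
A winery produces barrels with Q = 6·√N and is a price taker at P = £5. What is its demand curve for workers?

N(w) = 225/w²

MP_N = (1/2)·6·N^(-1/2) = 3·N^(-1/2).
Setting P·MP_N = w: 15·N^(-1/2) = w.
Solving for N: N^(-1/2) = w/15, so N = (15/w)^(2).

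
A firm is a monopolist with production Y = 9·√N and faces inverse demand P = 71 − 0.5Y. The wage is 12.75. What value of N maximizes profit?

Marginal revenue from the inverse demand is MR = 71 − Y.
The marginal product is MP_N = 4.5·N^(-1/2).
A monopolist hires until marginal revenue product equals the wage: MR·MP_N = w.
At N, Y = 9·√N. Substituting and solving: (71 − 9·√N)·4.5·N^(-1/2) = 12.75 gives N = 36.

N* = 36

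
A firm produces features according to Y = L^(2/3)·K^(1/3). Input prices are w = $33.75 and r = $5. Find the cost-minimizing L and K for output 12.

L* = 8, K* = 27

Cost minimization requires the marginal rate of technical substitution to equal the input-price ratio: MP_L/MP_K = w/r.
Here MP_L/MP_K = (2/3)·(K/L)/(1/3) = 2·(K/L). Setting this equal to 33.75/5 = 6.75 gives K = 3.375L.
Substituting into Y = 12: L^(2/3)·(3.375L)^(1/3) = 12.
Solving, L = 8 and K = 27.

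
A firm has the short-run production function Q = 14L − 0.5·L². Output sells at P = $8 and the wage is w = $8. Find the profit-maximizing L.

The marginal product of L is MP_L = 14 − L.
A price-taking firm hires until the value of the marginal product equals the wage: P·MP_L = w, so 8·(14 − L) = 8.
Then 14 − L = 1, giving L = 13.

L* = 13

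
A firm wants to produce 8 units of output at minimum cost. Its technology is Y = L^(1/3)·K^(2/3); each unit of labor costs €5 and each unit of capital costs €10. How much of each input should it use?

L* = 8, K* = 8

Cost minimization requires the marginal rate of technical substitution to equal the input-price ratio: MP_L/MP_K = w/r.
Here MP_L/MP_K = (1/3)·(K/L)/(2/3) = 0.5·(K/L). Setting this equal to 5/10 = 0.5 gives K = L.
Substituting into Y = 8: L^(1/3)·(L)^(2/3) = 8.
Solving, L = 8 and K = 8.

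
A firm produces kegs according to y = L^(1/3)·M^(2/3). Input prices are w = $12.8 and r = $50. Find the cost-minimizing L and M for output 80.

L* = 125, M* = 64

Cost minimization requires the marginal rate of technical substitution to equal the input-price ratio: MP_L/MP_M = w/r.
Here MP_L/MP_M = (1/3)·(M/L)/(2/3) = 0.5·(M/L). Setting this equal to 12.8/50 = 0.256 gives M = 0.512L.
Substituting into y = 80: L^(1/3)·(0.512L)^(2/3) = 80.
Solving, L = 125 and M = 64.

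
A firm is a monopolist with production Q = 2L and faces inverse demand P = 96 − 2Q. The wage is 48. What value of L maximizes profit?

L* = 9

Marginal revenue from the inverse demand is MR = 96 − 4Q.
The marginal product is MP_L = 2.
A monopolist hires until marginal revenue product equals the wage: MR·MP_L = w.
(96 − 8L)·2 = 48, so L = 9.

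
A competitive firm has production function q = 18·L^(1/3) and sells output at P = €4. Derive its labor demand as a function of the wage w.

MP_L = (1/3)·18·L^(-2/3) = 6·L^(-2/3).
Setting P·MP_L = w: 24·L^(-2/3) = w.
Solving for L: L^(-2/3) = w/24, so L = (24/w)^(3/2).

L(w) = (24/w)^(3/2)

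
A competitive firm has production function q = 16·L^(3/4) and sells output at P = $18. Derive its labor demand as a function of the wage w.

L(w) = (216/w)^(4)

MP_L = (3/4)·16·L^(-1/4) = 12·L^(-1/4).
Setting P·MP_L = w: 216·L^(-1/4) = w.
Solving for L: L^(-1/4) = w/216, so L = (216/w)^(4).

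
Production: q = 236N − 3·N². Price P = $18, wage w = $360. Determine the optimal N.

The marginal product of N is MP_N = 236 − 6N.
A price-taking firm hires until the value of the marginal product equals the wage: P·MP_N = w, so 18·(236 − 6N) = 360.
Then 236 − 6N = 20, giving N = 36.

N* = 36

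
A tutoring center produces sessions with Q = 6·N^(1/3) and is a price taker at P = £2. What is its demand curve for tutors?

MP_N = (1/3)·6·N^(-2/3) = 2·N^(-2/3).
Setting P·MP_N = w: 4·N^(-2/3) = w.
Solving for N: N^(-2/3) = w/4, so N = (4/w)^(3/2).

N(w) = (4/w)^(3/2)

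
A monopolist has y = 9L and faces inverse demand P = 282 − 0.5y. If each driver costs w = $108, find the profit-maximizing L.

Marginal revenue from the inverse demand is MR = 282 − y.
The marginal product is MP_L = 9.
A monopolist hires until marginal revenue product equals the wage: MR·MP_L = w.
(282 − 9L)·9 = 108, so L = 30.

L* = 30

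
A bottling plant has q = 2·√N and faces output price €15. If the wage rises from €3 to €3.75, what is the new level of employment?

From P·MP_N = w with MP_N = N^(-1/2), the labor demand is N(w) = (15/w)^(2).
At w = 3: N = 25. At w = 3.75: N = 16.

N* = 16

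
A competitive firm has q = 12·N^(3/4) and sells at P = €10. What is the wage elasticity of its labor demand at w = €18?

MP_N = (3/4)·12·N^(-1/4), so P·MP_N = w gives 90·N^(-1/4) = w.
Solving, N(w) = (90/w)^(4). This is a constant-elasticity form: N ∝ w^(−4), so ε = −4.

ε = -4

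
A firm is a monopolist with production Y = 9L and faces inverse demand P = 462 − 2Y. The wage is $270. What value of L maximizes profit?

Marginal revenue from the inverse demand is MR = 462 − 4Y.
The marginal product is MP_L = 9.
A monopolist hires until marginal revenue product equals the wage: MR·MP_L = w.
(462 − 36L)·9 = 270, so L = 12.

L* = 12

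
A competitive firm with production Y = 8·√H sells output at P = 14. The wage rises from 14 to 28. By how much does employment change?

From P·MP_H = w with MP_H = 4·H^(-1/2), the labor demand is H(w) = (56/w)^(2).
At w = 14: H = 16. At w = 28: H = 4.
ΔH = 4 − 16 = -12.

ΔH = -12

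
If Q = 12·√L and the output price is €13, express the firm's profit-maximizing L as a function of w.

MP_L = (1/2)·12·L^(-1/2) = 6·L^(-1/2).
Setting P·MP_L = w: 78·L^(-1/2) = w.
Solving for L: L^(-1/2) = w/78, so L = (78/w)^(2).

L(w) = 6084/w²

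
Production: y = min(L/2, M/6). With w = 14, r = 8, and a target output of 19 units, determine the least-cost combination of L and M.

With a fixed-proportions technology, the cost-minimizing bundle uses no slack in either input: L/2 = M/6 = y.
So L = 2·19 = 38 and M = 6·19 = 114.

L* = 38, M* = 114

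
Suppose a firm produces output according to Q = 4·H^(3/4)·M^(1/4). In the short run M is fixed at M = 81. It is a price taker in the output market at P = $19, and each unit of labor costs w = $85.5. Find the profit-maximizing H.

With M = 81, MP_H = (3/4)·4·H^(-1/4)·81^(1/4) = 9·H^(-1/4).
Profit maximization for a price taker requires P·MP_H = w: 19·9·H^(-1/4) = 85.5.
So H^(-1/4) = 0.5, which gives H = 16.

H* = 16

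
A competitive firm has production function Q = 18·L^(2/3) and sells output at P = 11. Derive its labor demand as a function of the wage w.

MP_L = (2/3)·18·L^(-1/3) = 12·L^(-1/3).
Setting P·MP_L = w: 132·L^(-1/3) = w.
Solving for L: L^(-1/3) = w/132, so L = (132/w)^(3).

L(w) = 2299968/w³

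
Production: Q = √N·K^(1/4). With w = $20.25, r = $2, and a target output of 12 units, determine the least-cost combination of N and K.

Cost minimization requires the marginal rate of technical substitution to equal the input-price ratio: MP_N/MP_K = w/r.
Here MP_N/MP_K = (1/2)·(K/N)/(1/4) = 2·(K/N). Setting this equal to 20.25/2 = 10.125 gives K = 5.0625N.
Substituting into Q = 12: N^(1/2)·(5.0625N)^(1/4) = 12.
Solving, N = 16 and K = 81.

N* = 16, K* = 81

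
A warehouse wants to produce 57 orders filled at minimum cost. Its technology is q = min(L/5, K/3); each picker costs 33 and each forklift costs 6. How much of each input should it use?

With a fixed-proportions technology, the cost-minimizing bundle uses no slack in either input: L/5 = K/3 = q.
So L = 5·57 = 285 and K = 3·57 = 171.

L* = 285, K* = 171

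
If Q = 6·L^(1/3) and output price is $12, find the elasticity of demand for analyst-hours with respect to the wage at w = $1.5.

ε = -1.5

MP_L = (1/3)·6·L^(-2/3), so P·MP_L = w gives 24·L^(-2/3) = w.
Solving, L(w) = (24/w)^(3/2). This is a constant-elasticity form: L ∝ w^(−3/2), so ε = −3/2.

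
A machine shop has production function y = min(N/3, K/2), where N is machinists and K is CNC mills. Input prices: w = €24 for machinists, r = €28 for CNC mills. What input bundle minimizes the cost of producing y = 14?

N* = 42, K* = 28

With a fixed-proportions technology, the cost-minimizing bundle uses no slack in either input: N/3 = K/2 = y.
So N = 3·14 = 42 and K = 2·14 = 28.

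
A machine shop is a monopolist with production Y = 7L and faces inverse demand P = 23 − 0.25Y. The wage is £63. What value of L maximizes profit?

Marginal revenue from the inverse demand is MR = 23 − 0.5Y.
The marginal product is MP_L = 7.
A monopolist hires until marginal revenue product equals the wage: MR·MP_L = w.
(23 − 3.5L)·7 = 63, so L = 4.

L* = 4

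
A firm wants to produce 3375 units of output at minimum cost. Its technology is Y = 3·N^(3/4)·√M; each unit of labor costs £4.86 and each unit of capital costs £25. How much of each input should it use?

N* = 625, M* = 81

Cost minimization requires the marginal rate of technical substitution to equal the input-price ratio: MP_N/MP_M = w/r.
Here MP_N/MP_M = (3/4)·(M/N)/(1/2) = 1.5·(M/N). Setting this equal to 4.86/25 = 0.1944 gives M = 0.1296N.
Substituting into Y = 3375: 3·N^(3/4)·(0.1296N)^(1/2) = 3375.
Solving, N = 625 and M = 81.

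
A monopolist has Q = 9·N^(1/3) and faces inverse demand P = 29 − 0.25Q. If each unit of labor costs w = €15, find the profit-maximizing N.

N* = 8

Marginal revenue from the inverse demand is MR = 29 − 0.5Q.
The marginal product is MP_N = 3·N^(-2/3).
A monopolist hires until marginal revenue product equals the wage: MR·MP_N = w.
At N, Q = 9·N^(1/3). Substituting and solving: (29 − 4.5·N^(1/3))·3·N^(-2/3) = 15 gives N = 8.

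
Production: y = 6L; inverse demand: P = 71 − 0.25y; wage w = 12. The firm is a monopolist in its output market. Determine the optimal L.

Marginal revenue from the inverse demand is MR = 71 − 0.5y.
The marginal product is MP_L = 6.
A monopolist hires until marginal revenue product equals the wage: MR·MP_L = w.
(71 − 3L)·6 = 12, so L = 23.

L* = 23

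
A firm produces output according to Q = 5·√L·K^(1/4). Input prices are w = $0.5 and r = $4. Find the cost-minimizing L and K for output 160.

Cost minimization requires the marginal rate of technical substitution to equal the input-price ratio: MP_L/MP_K = w/r.
Here MP_L/MP_K = (1/2)·(K/L)/(1/4) = 2·(K/L). Setting this equal to 0.5/4 = 0.125 gives K = 0.0625L.
Substituting into Q = 160: 5·L^(1/2)·(0.0625L)^(1/4) = 160.
Solving, L = 256 and K = 16.

L* = 256, K* = 16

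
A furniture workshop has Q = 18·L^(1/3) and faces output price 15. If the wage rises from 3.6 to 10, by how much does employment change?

From P·MP_L = w with MP_L = 6·L^(-2/3), the labor demand is L(w) = (90/w)^(3/2).
At w = 3.6: L = 125. At w = 10: L = 27.
ΔL = 27 − 125 = -98.

ΔL = -98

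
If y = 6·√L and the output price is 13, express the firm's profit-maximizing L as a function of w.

MP_L = (1/2)·6·L^(-1/2) = 3·L^(-1/2).
Setting P·MP_L = w: 39·L^(-1/2) = w.
Solving for L: L^(-1/2) = w/39, so L = (39/w)^(2).

L(w) = 1521/w²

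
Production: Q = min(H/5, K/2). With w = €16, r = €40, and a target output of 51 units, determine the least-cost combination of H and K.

With a fixed-proportions technology, the cost-minimizing bundle uses no slack in either input: H/5 = K/2 = Q.
So H = 5·51 = 255 and K = 2·51 = 102.

H* = 255, K* = 102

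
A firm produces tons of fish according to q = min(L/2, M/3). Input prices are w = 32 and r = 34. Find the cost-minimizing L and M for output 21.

With a fixed-proportions technology, the cost-minimizing bundle uses no slack in either input: L/2 = M/3 = q.
So L = 2·21 = 42 and M = 3·21 = 63.

L* = 42, M* = 63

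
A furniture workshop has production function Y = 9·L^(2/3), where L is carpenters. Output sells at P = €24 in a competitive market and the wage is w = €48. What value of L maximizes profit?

L* = 27

MP_L = (2/3)·9·L^(-1/3) = 6·L^(-1/3).
Profit maximization for a price taker requires P·MP_L = w: 24·6·L^(-1/3) = 48.
So L^(-1/3) = 1/3, which gives L = 27.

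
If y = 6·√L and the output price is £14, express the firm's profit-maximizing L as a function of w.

MP_L = (1/2)·6·L^(-1/2) = 3·L^(-1/2).
Setting P·MP_L = w: 42·L^(-1/2) = w.
Solving for L: L^(-1/2) = w/42, so L = (42/w)^(2).

L(w) = 1764/w²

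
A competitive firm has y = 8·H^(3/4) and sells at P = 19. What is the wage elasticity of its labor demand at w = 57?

MP_H = (3/4)·8·H^(-1/4), so P·MP_H = w gives 114·H^(-1/4) = w.
Solving, H(w) = (114/w)^(4). This is a constant-elasticity form: H ∝ w^(−4), so ε = −4.

ε = -4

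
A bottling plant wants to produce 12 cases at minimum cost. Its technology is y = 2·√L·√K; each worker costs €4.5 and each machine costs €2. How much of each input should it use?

Cost minimization requires the marginal rate of technical substitution to equal the input-price ratio: MP_L/MP_K = w/r.
Here MP_L/MP_K = (1/2)·(K/L)/(1/2) = (K/L). Setting this equal to 4.5/2 = 2.25 gives K = 2.25L.
Substituting into y = 12: 2·L^(1/2)·(2.25L)^(1/2) = 12.
Solving, L = 4 and K = 9.

L* = 4, K* = 9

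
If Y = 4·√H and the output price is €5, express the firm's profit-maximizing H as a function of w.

H(w) = 100/w²

MP_H = (1/2)·4·H^(-1/2) = 2·H^(-1/2).
Setting P·MP_H = w: 10·H^(-1/2) = w.
Solving for H: H^(-1/2) = w/10, so H = (10/w)^(2).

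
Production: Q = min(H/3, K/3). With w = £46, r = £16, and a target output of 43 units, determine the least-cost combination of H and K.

H* = 129, K* = 129

With a fixed-proportions technology, the cost-minimizing bundle uses no slack in either input: H/3 = K/3 = Q.
So H = 3·43 = 129 and K = 3·43 = 129.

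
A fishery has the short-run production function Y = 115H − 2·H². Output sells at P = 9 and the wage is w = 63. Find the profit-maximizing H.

The marginal product of H is MP_H = 115 − 4H.
A price-taking firm hires until the value of the marginal product equals the wage: P·MP_H = w, so 9·(115 − 4H) = 63.
Then 115 − 4H = 7, giving H = 27.

H* = 27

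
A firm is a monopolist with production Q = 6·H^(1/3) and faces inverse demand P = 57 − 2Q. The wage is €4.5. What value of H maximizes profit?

Marginal revenue from the inverse demand is MR = 57 − 4Q.
The marginal product is MP_H = 2·H^(-2/3).
A monopolist hires until marginal revenue product equals the wage: MR·MP_H = w.
At H, Q = 6·H^(1/3). Substituting and solving: (57 − 24·H^(1/3))·2·H^(-2/3) = 4.5 gives H = 8.

H* = 8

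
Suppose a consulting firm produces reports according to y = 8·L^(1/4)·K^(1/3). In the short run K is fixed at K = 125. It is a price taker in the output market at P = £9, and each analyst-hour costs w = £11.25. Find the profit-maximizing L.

With K = 125, MP_L = (1/4)·8·L^(-3/4)·125^(1/3) = 10·L^(-3/4).
Profit maximization for a price taker requires P·MP_L = w: 9·10·L^(-3/4) = 11.25.
So L^(-3/4) = 0.125, which gives L = 16.

L* = 16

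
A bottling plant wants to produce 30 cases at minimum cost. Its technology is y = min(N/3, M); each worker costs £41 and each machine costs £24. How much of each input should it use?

N* = 90, M* = 30

With a fixed-proportions technology, the cost-minimizing bundle uses no slack in either input: N/3 = M = y.
So N = 3·30 = 90 and M = 30.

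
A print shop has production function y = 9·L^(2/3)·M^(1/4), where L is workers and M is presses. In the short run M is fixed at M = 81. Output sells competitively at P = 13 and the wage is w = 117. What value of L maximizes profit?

With M = 81, MP_L = (2/3)·9·L^(-1/3)·81^(1/4) = 18·L^(-1/3).
Profit maximization for a price taker requires P·MP_L = w: 13·18·L^(-1/3) = 117.
So L^(-1/3) = 0.5, which gives L = 8.

L* = 8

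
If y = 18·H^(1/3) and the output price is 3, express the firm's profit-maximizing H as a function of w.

MP_H = (1/3)·18·H^(-2/3) = 6·H^(-2/3).
Setting P·MP_H = w: 18·H^(-2/3) = w.
Solving for H: H^(-2/3) = w/18, so H = (18/w)^(3/2).

H(w) = (18/w)^(3/2)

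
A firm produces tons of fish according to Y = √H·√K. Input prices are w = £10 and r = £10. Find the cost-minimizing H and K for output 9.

H* = 9, K* = 9

Cost minimization requires the marginal rate of technical substitution to equal the input-price ratio: MP_H/MP_K = w/r.
Here MP_H/MP_K = (1/2)·(K/H)/(1/2) = (K/H). Setting this equal to 10/10 = 1 gives K = H.
Substituting into Y = 9: H^(1/2)·(H)^(1/2) = 9.
Solving, H = 9 and K = 9.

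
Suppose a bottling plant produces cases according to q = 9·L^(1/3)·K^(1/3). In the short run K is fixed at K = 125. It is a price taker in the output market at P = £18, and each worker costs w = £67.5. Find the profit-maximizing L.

L* = 8

With K = 125, MP_L = (1/3)·9·L^(-2/3)·125^(1/3) = 15·L^(-2/3).
Profit maximization for a price taker requires P·MP_L = w: 18·15·L^(-2/3) = 67.5.
So L^(-2/3) = 0.25, which gives L = 8.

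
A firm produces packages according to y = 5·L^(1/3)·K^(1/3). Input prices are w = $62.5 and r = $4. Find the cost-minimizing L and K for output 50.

Cost minimization requires the marginal rate of technical substitution to equal the input-price ratio: MP_L/MP_K = w/r.
Here MP_L/MP_K = (1/3)·(K/L)/(1/3) = (K/L). Setting this equal to 62.5/4 = 15.625 gives K = 15.625L.
Substituting into y = 50: 5·L^(1/3)·(15.625L)^(1/3) = 50.
Solving, L = 8 and K = 125.

L* = 8, K* = 125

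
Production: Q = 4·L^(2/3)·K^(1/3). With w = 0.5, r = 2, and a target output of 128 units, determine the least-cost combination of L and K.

Cost minimization requires the marginal rate of technical substitution to equal the input-price ratio: MP_L/MP_K = w/r.
Here MP_L/MP_K = (2/3)·(K/L)/(1/3) = 2·(K/L). Setting this equal to 0.5/2 = 0.25 gives K = 0.125L.
Substituting into Q = 128: 4·L^(2/3)·(0.125L)^(1/3) = 128.
Solving, L = 64 and K = 8.

L* = 64, K* = 8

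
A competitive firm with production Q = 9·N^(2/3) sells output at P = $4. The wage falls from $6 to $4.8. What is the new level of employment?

From P·MP_N = w with MP_N = 6·N^(-1/3), the labor demand is N(w) = (24/w)^(3).
At w = 6: N = 64. At w = 4.8: N = 125.

N* = 125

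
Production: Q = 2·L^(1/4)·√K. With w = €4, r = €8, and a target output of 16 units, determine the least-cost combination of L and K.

L* = 16, K* = 16

Cost minimization requires the marginal rate of technical substitution to equal the input-price ratio: MP_L/MP_K = w/r.
Here MP_L/MP_K = (1/4)·(K/L)/(1/2) = 0.5·(K/L). Setting this equal to 4/8 = 0.5 gives K = L.
Substituting into Q = 16: 2·L^(1/4)·(L)^(1/2) = 16.
Solving, L = 16 and K = 16.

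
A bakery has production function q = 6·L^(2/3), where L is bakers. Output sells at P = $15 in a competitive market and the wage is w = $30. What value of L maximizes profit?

L* = 8

MP_L = (2/3)·6·L^(-1/3) = 4·L^(-1/3).
Profit maximization for a price taker requires P·MP_L = w: 15·4·L^(-1/3) = 30.
So L^(-1/3) = 0.5, which gives L = 8.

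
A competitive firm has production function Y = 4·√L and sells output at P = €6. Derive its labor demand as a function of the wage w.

L(w) = 144/w²

MP_L = (1/2)·4·L^(-1/2) = 2·L^(-1/2).
Setting P·MP_L = w: 12·L^(-1/2) = w.
Solving for L: L^(-1/2) = w/12, so L = (12/w)^(2).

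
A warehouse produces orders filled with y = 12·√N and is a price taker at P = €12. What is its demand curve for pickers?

MP_N = (1/2)·12·N^(-1/2) = 6·N^(-1/2).
Setting P·MP_N = w: 72·N^(-1/2) = w.
Solving for N: N^(-1/2) = w/72, so N = (72/w)^(2).

N(w) = 5184/w²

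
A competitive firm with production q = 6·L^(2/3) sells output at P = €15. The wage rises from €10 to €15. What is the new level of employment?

L* = 64

From P·MP_L = w with MP_L = 4·L^(-1/3), the labor demand is L(w) = (60/w)^(3).
At w = 10: L = 216. At w = 15: L = 64.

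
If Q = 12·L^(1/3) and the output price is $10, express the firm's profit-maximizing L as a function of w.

L(w) = (40/w)^(3/2)

MP_L = (1/3)·12·L^(-2/3) = 4·L^(-2/3).
Setting P·MP_L = w: 40·L^(-2/3) = w.
Solving for L: L^(-2/3) = w/40, so L = (40/w)^(3/2).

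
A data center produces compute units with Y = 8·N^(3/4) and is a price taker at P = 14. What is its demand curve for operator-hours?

N(w) = (84/w)^(4)

MP_N = (3/4)·8·N^(-1/4) = 6·N^(-1/4).
Setting P·MP_N = w: 84·N^(-1/4) = w.
Solving for N: N^(-1/4) = w/84, so N = (84/w)^(4).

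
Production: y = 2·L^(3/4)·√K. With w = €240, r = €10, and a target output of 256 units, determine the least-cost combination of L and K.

L* = 16, K* = 256

Cost minimization requires the marginal rate of technical substitution to equal the input-price ratio: MP_L/MP_K = w/r.
Here MP_L/MP_K = (3/4)·(K/L)/(1/2) = 1.5·(K/L). Setting this equal to 240/10 = 24 gives K = 16L.
Substituting into y = 256: 2·L^(3/4)·(16L)^(1/2) = 256.
Solving, L = 16 and K = 256.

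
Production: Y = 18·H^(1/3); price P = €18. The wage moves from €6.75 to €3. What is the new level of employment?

From P·MP_H = w with MP_H = 6·H^(-2/3), the labor demand is H(w) = (108/w)^(3/2).
At w = 6.75: H = 64. At w = 3: H = 216.

H* = 216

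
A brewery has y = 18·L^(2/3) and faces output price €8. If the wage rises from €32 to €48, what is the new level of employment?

From P·MP_L = w with MP_L = 12·L^(-1/3), the labor demand is L(w) = (96/w)^(3).
At w = 32: L = 27. At w = 48: L = 8.

L* = 8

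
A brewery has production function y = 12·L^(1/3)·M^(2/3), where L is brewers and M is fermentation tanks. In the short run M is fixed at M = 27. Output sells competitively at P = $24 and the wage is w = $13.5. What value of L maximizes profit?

L* = 512

With M = 27, MP_L = (1/3)·12·L^(-2/3)·27^(2/3) = 36·L^(-2/3).
Profit maximization for a price taker requires P·MP_L = w: 24·36·L^(-2/3) = 13.5.
So L^(-2/3) = 0.015625, which gives L = 512.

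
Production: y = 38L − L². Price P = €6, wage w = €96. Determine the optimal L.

L* = 11

The marginal product of L is MP_L = 38 − 2L.
A price-taking firm hires until the value of the marginal product equals the wage: P·MP_L = w, so 6·(38 − 2L) = 96.
Then 38 − 2L = 16, giving L = 11.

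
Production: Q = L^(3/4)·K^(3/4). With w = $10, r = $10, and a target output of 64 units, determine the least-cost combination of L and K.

Cost minimization requires the marginal rate of technical substitution to equal the input-price ratio: MP_L/MP_K = w/r.
Here MP_L/MP_K = (3/4)·(K/L)/(3/4) = (K/L). Setting this equal to 10/10 = 1 gives K = L.
Substituting into Q = 64: L^(3/4)·(L)^(3/4) = 64.
Solving, L = 16 and K = 16.

L* = 16, K* = 16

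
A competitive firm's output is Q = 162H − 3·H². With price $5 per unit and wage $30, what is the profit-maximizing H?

H* = 26

The marginal product of H is MP_H = 162 − 6H.
A price-taking firm hires until the value of the marginal product equals the wage: P·MP_H = w, so 5·(162 − 6H) = 30.
Then 162 − 6H = 6, giving H = 26.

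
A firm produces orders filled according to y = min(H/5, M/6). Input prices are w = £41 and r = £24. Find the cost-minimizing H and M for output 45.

With a fixed-proportions technology, the cost-minimizing bundle uses no slack in either input: H/5 = M/6 = y.
So H = 5·45 = 225 and M = 6·45 = 270.

H* = 225, M* = 270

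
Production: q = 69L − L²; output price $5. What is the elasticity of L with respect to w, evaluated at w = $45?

From P·MP_L = w with MP_L = 69 − 2L, labor demand is L(w) = (69 − w/5)/2.
dL/dw = −1/(10) = -0.1.
At w = 45, L = 30, so ε = (dL/dw)·(w/L) = (-0.1)·(45/30) = -0.15.

ε = -0.15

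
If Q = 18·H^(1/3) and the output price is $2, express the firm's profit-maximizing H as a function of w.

H(w) = (12/w)^(3/2)

MP_H = (1/3)·18·H^(-2/3) = 6·H^(-2/3).
Setting P·MP_H = w: 12·H^(-2/3) = w.
Solving for H: H^(-2/3) = w/12, so H = (12/w)^(3/2).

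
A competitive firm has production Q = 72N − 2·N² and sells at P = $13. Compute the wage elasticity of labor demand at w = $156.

ε = -0.2

From P·MP_N = w with MP_N = 72 − 4N, labor demand is N(w) = (72 − w/13)/4.
dN/dw = −1/(52) = -1/52.
At w = 156, N = 15, so ε = (dN/dw)·(w/N) = (-1/52)·(156/15) = -0.2.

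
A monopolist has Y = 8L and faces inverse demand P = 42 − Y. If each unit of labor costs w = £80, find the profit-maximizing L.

Marginal revenue from the inverse demand is MR = 42 − 2Y.
The marginal product is MP_L = 8.
A monopolist hires until marginal revenue product equals the wage: MR·MP_L = w.
(42 − 16L)·8 = 80, so L = 2.

L* = 2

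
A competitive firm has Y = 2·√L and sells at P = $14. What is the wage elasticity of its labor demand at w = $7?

ε = -2

MP_L = (1/2)·2·L^(-1/2), so P·MP_L = w gives 14·L^(-1/2) = w.
Solving, L(w) = (14/w)^(2). This is a constant-elasticity form: L ∝ w^(−2), so ε = −2.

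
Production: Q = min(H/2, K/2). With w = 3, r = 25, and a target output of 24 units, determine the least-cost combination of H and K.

With a fixed-proportions technology, the cost-minimizing bundle uses no slack in either input: H/2 = K/2 = Q.
So H = 2·24 = 48 and K = 2·24 = 48.

H* = 48, K* = 48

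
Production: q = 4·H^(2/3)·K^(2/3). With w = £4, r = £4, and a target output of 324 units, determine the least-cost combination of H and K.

H* = 27, K* = 27

Cost minimization requires the marginal rate of technical substitution to equal the input-price ratio: MP_H/MP_K = w/r.
Here MP_H/MP_K = (2/3)·(K/H)/(2/3) = (K/H). Setting this equal to 4/4 = 1 gives K = H.
Substituting into q = 324: 4·H^(2/3)·(H)^(2/3) = 324.
Solving, H = 27 and K = 27.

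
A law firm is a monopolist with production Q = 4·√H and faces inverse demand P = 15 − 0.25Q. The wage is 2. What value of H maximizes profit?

H* = 25

Marginal revenue from the inverse demand is MR = 15 − 0.5Q.
The marginal product is MP_H = 2·H^(-1/2).
A monopolist hires until marginal revenue product equals the wage: MR·MP_H = w.
At H, Q = 4·√H. Substituting and solving: (15 − 2·√H)·2·H^(-1/2) = 2 gives H = 25.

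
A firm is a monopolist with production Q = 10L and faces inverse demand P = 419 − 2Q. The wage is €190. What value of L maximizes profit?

L* = 10

Marginal revenue from the inverse demand is MR = 419 − 4Q.
The marginal product is MP_L = 10.
A monopolist hires until marginal revenue product equals the wage: MR·MP_L = w.
(419 − 40L)·10 = 190, so L = 10.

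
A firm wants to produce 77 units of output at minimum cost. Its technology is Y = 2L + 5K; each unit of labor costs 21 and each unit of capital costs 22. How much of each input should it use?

L* = 0, K* = 15.4

The inputs are perfect substitutes, so the firm uses whichever has the lower cost per unit of output.
Cost per unit of output via L is w/2 = 10.5; via K it is r/5 = 4.4. K is cheaper.
Producing Y = 77 with K alone: L = 0, K = 15.4.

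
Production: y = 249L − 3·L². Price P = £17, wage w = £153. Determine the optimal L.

The marginal product of L is MP_L = 249 − 6L.
A price-taking firm hires until the value of the marginal product equals the wage: P·MP_L = w, so 17·(249 − 6L) = 153.
Then 249 − 6L = 9, giving L = 40.

L* = 40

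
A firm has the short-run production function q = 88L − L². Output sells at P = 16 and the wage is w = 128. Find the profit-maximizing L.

L* = 40

The marginal product of L is MP_L = 88 − 2L.
A price-taking firm hires until the value of the marginal product equals the wage: P·MP_L = w, so 16·(88 − 2L) = 128.
Then 88 − 2L = 8, giving L = 40.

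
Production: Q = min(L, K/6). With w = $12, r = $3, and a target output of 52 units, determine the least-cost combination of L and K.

With a fixed-proportions technology, the cost-minimizing bundle uses no slack in either input: L = K/6 = Q.
So L = 52 and K = 6·52 = 312.

L* = 52, K* = 312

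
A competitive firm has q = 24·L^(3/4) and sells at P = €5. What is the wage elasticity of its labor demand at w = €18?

ε = -4

MP_L = (3/4)·24·L^(-1/4), so P·MP_L = w gives 90·L^(-1/4) = w.
Solving, L(w) = (90/w)^(4). This is a constant-elasticity form: L ∝ w^(−4), so ε = −4.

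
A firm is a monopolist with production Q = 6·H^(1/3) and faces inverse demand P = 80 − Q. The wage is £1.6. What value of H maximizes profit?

Marginal revenue from the inverse demand is MR = 80 − 2Q.
The marginal product is MP_H = 2·H^(-2/3).
A monopolist hires until marginal revenue product equals the wage: MR·MP_H = w.
At H, Q = 6·H^(1/3). Substituting and solving: (80 − 12·H^(1/3))·2·H^(-2/3) = 1.6 gives H = 125.

H* = 125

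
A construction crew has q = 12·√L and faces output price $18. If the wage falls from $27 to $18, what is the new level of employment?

From P·MP_L = w with MP_L = 6·L^(-1/2), the labor demand is L(w) = (108/w)^(2).
At w = 27: L = 16. At w = 18: L = 36.

L* = 36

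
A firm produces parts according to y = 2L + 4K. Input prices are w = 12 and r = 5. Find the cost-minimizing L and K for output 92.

L* = 0, K* = 23

The inputs are perfect substitutes, so the firm uses whichever has the lower cost per unit of output.
Cost per unit of output via L is w/2 = 6; via K it is r/4 = 1.25. K is cheaper.
Producing y = 92 with K alone: L = 0, K = 23.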